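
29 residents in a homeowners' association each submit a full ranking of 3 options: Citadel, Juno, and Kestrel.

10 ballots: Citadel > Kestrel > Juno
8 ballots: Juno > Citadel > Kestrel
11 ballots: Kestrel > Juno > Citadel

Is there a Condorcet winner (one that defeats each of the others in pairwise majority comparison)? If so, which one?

No Condorcet winner

Head-to-head results (29 voters total):
Citadel vs Juno: Juno wins 19–10.
Citadel vs Kestrel: Citadel wins 18–11.
Juno vs Kestrel: Kestrel wins 21–8.
No candidate beats all others: Citadel beats Kestrel beats Juno beats Citadel, a majority cycle.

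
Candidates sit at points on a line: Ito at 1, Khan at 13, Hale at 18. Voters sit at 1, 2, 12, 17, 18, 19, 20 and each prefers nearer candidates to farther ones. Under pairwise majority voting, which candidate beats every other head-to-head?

Hale

With single-peaked preferences on a line, the Condorcet winner is the candidate closest to the median voter.
The median voter (position 17) is closest to Hale at 18.
Check: Hale vs Ito — voters closer to Hale: 5 of 7.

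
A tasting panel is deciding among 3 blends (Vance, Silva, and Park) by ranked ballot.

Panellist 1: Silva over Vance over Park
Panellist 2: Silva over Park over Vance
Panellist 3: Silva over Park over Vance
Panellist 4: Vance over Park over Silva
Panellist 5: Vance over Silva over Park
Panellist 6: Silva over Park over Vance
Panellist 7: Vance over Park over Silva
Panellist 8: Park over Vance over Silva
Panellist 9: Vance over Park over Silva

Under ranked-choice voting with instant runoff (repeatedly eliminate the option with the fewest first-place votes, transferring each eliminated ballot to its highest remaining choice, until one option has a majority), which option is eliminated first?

Round 1: Vance 4, Silva 4, Park 1. Park has the fewest and is eliminated.
Round 2: Vance 5, Silva 4. Vance has a majority.

Park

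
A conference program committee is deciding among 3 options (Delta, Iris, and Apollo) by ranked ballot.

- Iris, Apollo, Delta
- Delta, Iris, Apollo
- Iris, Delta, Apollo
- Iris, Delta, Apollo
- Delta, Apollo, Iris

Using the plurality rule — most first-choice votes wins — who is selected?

First-place vote totals:
  Delta: 2
  Iris: 3
  Apollo: 0
Iris has the most first-place votes.

Iris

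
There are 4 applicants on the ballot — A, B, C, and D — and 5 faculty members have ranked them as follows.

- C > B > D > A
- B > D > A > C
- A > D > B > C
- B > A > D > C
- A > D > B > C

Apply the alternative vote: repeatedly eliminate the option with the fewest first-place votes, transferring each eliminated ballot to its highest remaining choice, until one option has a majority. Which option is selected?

B

Round 1: A 2, B 2, C 1, D 0. D has the fewest and is eliminated.
Round 2: A 2, B 2, C 1. C has the fewest and is eliminated.
Round 3: B 3, A 2. B has a majority.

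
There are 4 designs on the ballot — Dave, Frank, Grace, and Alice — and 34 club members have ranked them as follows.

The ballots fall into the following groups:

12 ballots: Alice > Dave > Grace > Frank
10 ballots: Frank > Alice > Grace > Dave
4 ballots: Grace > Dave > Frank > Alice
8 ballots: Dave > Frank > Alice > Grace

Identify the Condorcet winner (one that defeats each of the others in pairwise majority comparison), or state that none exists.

None — there is no Condorcet winner

Head-to-head results (34 voters total):
Dave vs Frank: Dave wins 24–10.
Dave vs Grace: Dave wins 20–14.
Dave vs Alice: Alice wins 22–12.
Frank vs Grace: Frank wins 18–16.
Frank vs Alice: Frank wins 22–12.
Grace vs Alice: Alice wins 30–4.
No candidate beats all others: Dave beats Frank beats Alice beats Dave, a majority cycle.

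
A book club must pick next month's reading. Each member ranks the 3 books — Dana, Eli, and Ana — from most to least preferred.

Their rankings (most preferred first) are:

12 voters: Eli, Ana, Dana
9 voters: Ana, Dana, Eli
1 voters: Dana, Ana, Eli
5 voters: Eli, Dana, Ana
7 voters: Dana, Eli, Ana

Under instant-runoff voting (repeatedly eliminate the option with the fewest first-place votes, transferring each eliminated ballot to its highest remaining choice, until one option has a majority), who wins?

Eli

Round 1: Eli 17, Ana 9, Dana 8. Dana has the fewest and is eliminated.
Round 2: Eli 24, Ana 10. Eli has a majority.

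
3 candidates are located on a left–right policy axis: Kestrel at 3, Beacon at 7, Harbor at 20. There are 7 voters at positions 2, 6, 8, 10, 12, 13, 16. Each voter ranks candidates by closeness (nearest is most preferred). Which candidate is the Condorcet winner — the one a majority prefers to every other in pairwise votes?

With single-peaked preferences on a line, the Condorcet winner is the candidate closest to the median voter.
The median voter (position 10) is closest to Beacon at 7.
Check: Beacon vs Harbor — voters closer to Beacon: 6 of 7.

Beacon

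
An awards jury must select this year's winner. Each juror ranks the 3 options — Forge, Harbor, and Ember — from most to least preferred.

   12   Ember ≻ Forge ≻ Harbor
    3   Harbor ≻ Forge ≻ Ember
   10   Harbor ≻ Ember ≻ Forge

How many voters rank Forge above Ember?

3

Ballots ranking Forge above Ember: 3.
Ballots ranking Ember above Forge: 12+10 = 22.
So 3 of 25 voters prefer Forge to Ember.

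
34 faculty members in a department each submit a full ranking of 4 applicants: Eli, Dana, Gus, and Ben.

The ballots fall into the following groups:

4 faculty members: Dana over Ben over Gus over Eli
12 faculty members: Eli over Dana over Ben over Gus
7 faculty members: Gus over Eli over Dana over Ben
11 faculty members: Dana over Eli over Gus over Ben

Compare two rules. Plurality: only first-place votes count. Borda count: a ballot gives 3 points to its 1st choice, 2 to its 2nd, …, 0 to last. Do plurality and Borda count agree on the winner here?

Plurality first-place counts: Eli 12, Dana 15, Gus 7, Ben 0 → Dana.
Borda totals: Eli 72, Dana 76, Gus 36, Ben 20 → Dana.
The two rules agree on Dana.

Yes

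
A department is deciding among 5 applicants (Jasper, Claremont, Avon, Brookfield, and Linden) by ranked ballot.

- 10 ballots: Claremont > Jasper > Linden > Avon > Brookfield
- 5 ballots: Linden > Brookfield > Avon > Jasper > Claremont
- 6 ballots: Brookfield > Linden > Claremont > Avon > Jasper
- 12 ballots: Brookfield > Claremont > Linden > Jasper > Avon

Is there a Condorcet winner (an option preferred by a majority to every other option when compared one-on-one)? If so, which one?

Head-to-head results (33 voters total):
Jasper vs Claremont: Claremont wins 28–5.
Jasper vs Avon: Jasper wins 22–11.
Jasper vs Brookfield: Brookfield wins 23–10.
Jasper vs Linden: Linden wins 23–10.
Claremont vs Avon: Claremont wins 28–5.
Claremont vs Brookfield: Brookfield wins 23–10.
Claremont vs Linden: Claremont wins 22–11.
Avon vs Brookfield: Brookfield wins 23–10.
Avon vs Linden: Linden wins 33–0.
Brookfield vs Linden: Brookfield wins 18–15.
Brookfield beats each rival — Jasper (23–10), Claremont (23–10), Avon (23–10), Linden (18–15) — so Brookfield is the Condorcet winner.

Brookfield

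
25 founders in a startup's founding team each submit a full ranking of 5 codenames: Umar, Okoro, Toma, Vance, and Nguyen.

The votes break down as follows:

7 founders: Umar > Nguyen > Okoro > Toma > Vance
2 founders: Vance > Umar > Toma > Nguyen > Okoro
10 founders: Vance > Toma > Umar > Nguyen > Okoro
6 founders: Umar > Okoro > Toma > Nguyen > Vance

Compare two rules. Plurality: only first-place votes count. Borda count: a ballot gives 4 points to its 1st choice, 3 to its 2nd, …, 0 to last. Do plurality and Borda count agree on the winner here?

Plurality first-place counts: Umar 13, Okoro 0, Toma 0, Vance 12, Nguyen 0 → Umar.
Borda totals: Umar 78, Okoro 32, Toma 53, Vance 48, Nguyen 39 → Umar.
The two rules agree on Umar.

Yes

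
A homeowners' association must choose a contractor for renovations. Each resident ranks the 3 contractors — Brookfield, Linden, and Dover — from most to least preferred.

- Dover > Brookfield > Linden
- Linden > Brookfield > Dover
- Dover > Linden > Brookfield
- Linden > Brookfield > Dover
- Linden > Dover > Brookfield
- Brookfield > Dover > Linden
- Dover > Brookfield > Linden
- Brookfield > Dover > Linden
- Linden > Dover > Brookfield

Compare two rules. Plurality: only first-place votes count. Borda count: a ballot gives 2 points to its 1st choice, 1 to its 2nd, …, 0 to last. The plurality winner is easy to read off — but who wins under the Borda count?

Plurality first-place counts: Brookfield 2, Linden 4, Dover 3 → Linden.
Borda totals: Brookfield 8, Linden 9, Dover 10 → Dover.

Dover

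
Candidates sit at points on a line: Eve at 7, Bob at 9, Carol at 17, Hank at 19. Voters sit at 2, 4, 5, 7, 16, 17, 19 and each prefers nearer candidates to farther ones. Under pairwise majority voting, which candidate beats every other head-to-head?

With single-peaked preferences on a line, the Condorcet winner is the candidate closest to the median voter.
The median voter (position 7) is closest to Eve at 7.
Check: Eve vs Carol — voters closer to Eve: 4 of 7.

Eve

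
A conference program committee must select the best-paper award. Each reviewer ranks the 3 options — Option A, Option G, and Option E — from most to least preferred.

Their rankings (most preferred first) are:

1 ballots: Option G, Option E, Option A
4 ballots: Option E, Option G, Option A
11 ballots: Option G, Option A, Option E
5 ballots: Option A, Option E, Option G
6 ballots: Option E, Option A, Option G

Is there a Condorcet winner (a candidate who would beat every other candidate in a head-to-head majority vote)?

No

Head-to-head results (27 voters total):
Option A vs Option G: Option G wins 16–11.
Option A vs Option E: Option A wins 16–11.
Option G vs Option E: Option E wins 15–12.
No candidate beats all others: Option A beats Option E beats Option G beats Option A, a majority cycle.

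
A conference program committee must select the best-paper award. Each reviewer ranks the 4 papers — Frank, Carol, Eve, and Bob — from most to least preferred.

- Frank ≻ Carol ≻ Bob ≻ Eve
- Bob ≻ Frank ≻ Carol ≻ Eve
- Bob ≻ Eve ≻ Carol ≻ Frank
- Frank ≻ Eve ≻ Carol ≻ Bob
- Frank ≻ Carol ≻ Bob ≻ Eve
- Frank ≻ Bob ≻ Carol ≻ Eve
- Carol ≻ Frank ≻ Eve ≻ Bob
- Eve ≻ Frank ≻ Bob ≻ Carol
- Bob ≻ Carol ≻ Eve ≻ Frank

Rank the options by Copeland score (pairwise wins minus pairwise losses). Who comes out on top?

Frank

Pairwise results:
  Frank vs Carol: Frank wins 6–3.
  Frank vs Eve: Frank wins 6–3.
  Frank vs Bob: Frank wins 6–3.
  Carol vs Eve: Carol wins 6–3.
  Carol vs Bob: Bob wins 5–4.
  Eve vs Bob: Bob wins 6–3.
Copeland scores (wins − losses):
  Frank: 3 − 0 = 3
  Carol: 1 − 2 = -1
  Eve: 0 − 3 = -3
  Bob: 2 − 1 = 1
Frank has the best Copeland score.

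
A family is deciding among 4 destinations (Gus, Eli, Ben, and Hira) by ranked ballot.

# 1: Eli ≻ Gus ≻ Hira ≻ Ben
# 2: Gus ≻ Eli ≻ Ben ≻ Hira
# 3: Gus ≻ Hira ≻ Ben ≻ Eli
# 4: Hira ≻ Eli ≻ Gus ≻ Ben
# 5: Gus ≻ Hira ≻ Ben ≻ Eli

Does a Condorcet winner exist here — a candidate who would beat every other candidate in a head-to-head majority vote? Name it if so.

Head-to-head results (5 voters total):
Gus vs Eli: Gus wins 3–2.
Gus vs Ben: Gus wins 5–0.
Gus vs Hira: Gus wins 4–1.
Eli vs Ben: Eli wins 3–2.
Eli vs Hira: Hira wins 3–2.
Ben vs Hira: Hira wins 4–1.
Gus beats each rival — Eli (3–2), Ben (5–0), Hira (4–1) — so Gus is the Condorcet winner.

Gus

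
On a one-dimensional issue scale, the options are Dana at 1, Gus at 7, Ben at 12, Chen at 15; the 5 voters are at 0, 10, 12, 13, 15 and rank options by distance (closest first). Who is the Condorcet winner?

With single-peaked preferences on a line, the Condorcet winner is the candidate closest to the median voter.
The median voter (position 12) is closest to Ben at 12.
Check: Ben vs Dana — voters closer to Ben: 4 of 5.

Ben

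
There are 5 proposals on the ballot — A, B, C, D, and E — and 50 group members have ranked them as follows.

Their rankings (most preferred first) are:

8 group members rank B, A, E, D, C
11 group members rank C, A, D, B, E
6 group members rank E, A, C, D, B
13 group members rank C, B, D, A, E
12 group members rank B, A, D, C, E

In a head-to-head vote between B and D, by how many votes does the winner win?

Ballots ranking B above D: 8+13+12 = 33.
Ballots ranking D above B: 11+6 = 17.
B wins 33–17, a margin of 16.

16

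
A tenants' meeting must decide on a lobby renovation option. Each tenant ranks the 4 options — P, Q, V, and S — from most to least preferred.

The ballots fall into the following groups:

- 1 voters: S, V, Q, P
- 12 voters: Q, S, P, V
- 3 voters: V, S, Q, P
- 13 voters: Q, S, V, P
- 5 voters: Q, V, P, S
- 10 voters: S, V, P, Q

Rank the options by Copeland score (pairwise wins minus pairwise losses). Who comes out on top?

Q

Pairwise results:
  P vs Q: Q wins 34–10.
  P vs V: V wins 32–12.
  P vs S: S wins 39–5.
  Q vs V: Q wins 30–14.
  Q vs S: Q wins 30–14.
  V vs S: S wins 36–8.
Copeland scores (wins − losses):
  P: 0 − 3 = -3
  Q: 3 − 0 = 3
  V: 1 − 2 = -1
  S: 2 − 1 = 1
Q has the best Copeland score.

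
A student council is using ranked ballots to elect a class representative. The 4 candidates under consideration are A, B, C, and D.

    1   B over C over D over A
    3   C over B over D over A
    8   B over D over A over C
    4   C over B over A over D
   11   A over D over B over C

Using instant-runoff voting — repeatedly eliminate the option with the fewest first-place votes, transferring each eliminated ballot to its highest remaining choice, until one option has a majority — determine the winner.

Round 1: A 11, B 9, C 7, D 0. D has the fewest and is eliminated.
Round 2: A 11, B 9, C 7. C has the fewest and is eliminated.
Round 3: B 16, A 11. B has a majority.

B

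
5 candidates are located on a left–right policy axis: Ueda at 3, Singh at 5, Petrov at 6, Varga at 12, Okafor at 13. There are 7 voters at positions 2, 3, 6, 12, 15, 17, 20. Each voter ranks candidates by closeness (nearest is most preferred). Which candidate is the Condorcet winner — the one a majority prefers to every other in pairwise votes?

Varga

With single-peaked preferences on a line, the Condorcet winner is the candidate closest to the median voter.
The median voter (position 12) is closest to Varga at 12.
Check: Varga vs Singh — voters closer to Varga: 4 of 7.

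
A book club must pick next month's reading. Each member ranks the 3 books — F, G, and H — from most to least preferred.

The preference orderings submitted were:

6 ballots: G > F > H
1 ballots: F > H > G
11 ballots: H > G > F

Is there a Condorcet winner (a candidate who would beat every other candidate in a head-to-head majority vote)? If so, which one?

H

Head-to-head results (18 voters total):
F vs G: G wins 17–1.
F vs H: H wins 11–7.
G vs H: H wins 12–6.
H beats each rival — F (11–7), G (12–6) — so H is the Condorcet winner.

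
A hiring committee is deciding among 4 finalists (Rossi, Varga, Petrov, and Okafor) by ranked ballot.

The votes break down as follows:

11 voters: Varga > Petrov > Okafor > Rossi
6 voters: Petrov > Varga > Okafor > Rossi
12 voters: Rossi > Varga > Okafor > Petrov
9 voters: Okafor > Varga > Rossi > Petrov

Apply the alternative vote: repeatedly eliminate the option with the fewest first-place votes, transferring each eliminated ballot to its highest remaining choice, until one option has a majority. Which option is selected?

Varga

Round 1: Rossi 12, Varga 11, Okafor 9, Petrov 6. Petrov has the fewest and is eliminated.
Round 2: Varga 17, Rossi 12, Okafor 9. Okafor has the fewest and is eliminated.
Round 3: Varga 26, Rossi 12. Varga has a majority.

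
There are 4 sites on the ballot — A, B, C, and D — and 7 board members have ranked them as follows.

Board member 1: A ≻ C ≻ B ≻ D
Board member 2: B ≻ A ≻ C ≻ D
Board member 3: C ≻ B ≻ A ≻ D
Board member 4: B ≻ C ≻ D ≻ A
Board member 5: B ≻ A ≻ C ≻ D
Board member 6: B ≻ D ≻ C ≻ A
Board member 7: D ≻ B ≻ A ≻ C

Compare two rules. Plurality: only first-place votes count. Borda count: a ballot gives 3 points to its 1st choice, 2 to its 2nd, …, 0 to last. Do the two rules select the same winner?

Yes

Plurality first-place counts: A 1, B 4, C 1, D 1 → B.
Borda totals: A 9, B 17, C 10, D 6 → B.
The two rules agree on B.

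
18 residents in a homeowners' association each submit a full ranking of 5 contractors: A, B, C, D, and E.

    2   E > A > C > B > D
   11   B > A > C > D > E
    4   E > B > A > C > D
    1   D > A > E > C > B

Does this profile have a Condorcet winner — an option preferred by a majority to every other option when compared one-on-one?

Yes

Head-to-head results (18 voters total):
A vs B: B wins 15–3.
A vs C: A wins 18–0.
A vs D: A wins 17–1.
A vs E: A wins 12–6.
B vs C: B wins 15–3.
B vs D: B wins 17–1.
B vs E: B wins 11–7.
C vs D: C wins 17–1.
C vs E: C wins 11–7.
D vs E: D wins 12–6.
B beats each rival — A (15–3), C (15–3), D (17–1), E (11–7) — so B is the Condorcet winner.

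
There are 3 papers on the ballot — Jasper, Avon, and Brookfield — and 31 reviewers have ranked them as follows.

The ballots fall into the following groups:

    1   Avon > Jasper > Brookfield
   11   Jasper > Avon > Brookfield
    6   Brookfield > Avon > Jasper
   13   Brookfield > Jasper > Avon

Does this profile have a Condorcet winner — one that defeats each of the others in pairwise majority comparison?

Yes

Head-to-head results (31 voters total):
Jasper vs Avon: Jasper wins 24–7.
Jasper vs Brookfield: Brookfield wins 19–12.
Avon vs Brookfield: Brookfield wins 19–12.
Brookfield beats each rival — Jasper (19–12), Avon (19–12) — so Brookfield is the Condorcet winner.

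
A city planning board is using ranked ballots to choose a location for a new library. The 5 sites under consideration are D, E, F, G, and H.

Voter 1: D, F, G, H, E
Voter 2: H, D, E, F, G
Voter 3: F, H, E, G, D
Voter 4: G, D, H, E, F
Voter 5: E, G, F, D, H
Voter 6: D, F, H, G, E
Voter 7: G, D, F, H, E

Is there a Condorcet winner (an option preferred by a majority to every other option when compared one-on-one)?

Head-to-head results (7 voters total):
D vs E: D wins 5–2.
D vs F: D wins 5–2.
D vs G: G wins 4–3.
D vs H: D wins 5–2.
E vs F: F wins 4–3.
E vs G: G wins 4–3.
E vs H: H wins 6–1.
F vs G: F wins 4–3.
F vs H: F wins 5–2.
G vs H: G wins 4–3.
No candidate beats all others: D beats F beats G beats D, a majority cycle.

No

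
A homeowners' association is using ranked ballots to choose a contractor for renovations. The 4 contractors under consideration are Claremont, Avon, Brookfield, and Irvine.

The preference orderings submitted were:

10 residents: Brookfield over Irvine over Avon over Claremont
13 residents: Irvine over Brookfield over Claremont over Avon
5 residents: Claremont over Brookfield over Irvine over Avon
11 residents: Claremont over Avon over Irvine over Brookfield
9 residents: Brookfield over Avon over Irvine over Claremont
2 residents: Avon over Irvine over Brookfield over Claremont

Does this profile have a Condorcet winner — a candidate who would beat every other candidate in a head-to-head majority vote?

Head-to-head results (50 voters total):
Claremont vs Avon: Claremont wins 29–21.
Claremont vs Brookfield: Brookfield wins 34–16.
Claremont vs Irvine: Irvine wins 34–16.
Avon vs Brookfield: Brookfield wins 37–13.
Avon vs Irvine: Irvine wins 28–22.
Brookfield vs Irvine: Irvine wins 26–24.
Irvine beats each rival — Claremont (34–16), Avon (28–22), Brookfield (26–24) — so Irvine is the Condorcet winner.

Yes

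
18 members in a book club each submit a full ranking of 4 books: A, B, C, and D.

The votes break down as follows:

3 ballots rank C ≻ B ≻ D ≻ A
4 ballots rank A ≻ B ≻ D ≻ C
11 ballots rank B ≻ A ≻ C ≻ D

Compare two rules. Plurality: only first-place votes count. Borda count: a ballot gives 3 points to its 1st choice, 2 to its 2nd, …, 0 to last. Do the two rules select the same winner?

Plurality first-place counts: A 4, B 11, C 3, D 0 → B.
Borda totals: A 34, B 47, C 20, D 7 → B.
The two rules agree on B.

Yes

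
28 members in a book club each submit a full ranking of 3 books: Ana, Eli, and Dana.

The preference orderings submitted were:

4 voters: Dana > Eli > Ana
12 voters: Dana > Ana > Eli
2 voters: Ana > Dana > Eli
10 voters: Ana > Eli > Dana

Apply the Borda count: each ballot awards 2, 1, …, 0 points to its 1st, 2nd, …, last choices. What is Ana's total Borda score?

Borda scores:
  Ana: 4·0 + 12·1 + 2·2 + 10·2 = 36
  Eli: 4·1 + 12·0 + 2·0 + 10·1 = 14
  Dana: 4·2 + 12·2 + 2·1 + 10·0 = 34

36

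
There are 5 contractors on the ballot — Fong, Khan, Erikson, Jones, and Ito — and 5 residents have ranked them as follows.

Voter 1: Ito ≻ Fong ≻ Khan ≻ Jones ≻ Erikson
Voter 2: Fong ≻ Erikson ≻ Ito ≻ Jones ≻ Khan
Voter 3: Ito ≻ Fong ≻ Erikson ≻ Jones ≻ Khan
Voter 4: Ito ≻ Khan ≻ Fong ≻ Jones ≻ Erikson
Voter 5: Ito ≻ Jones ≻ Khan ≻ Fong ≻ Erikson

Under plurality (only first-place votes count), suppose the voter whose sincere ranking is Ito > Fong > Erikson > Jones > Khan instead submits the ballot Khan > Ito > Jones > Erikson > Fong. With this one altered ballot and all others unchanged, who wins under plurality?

Ito

First-place totals with the altered ballot: Fong 1, Khan 1, Erikson 0, Jones 0, Ito 3.
The winner is unchanged: still Ito.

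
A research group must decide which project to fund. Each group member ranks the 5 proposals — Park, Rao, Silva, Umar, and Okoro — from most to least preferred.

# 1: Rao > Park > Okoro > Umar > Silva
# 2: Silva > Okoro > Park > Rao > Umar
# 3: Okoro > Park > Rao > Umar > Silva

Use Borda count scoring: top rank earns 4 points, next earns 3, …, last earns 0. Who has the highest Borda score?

Okoro

Borda scores:
  Park: 3 + 2 + 3 = 8
  Rao: 4 + 1 + 2 = 7
  Silva: 0 + 4 + 0 = 4
  Umar: 1 + 0 + 1 = 2
  Okoro: 2 + 3 + 4 = 9
Okoro has the highest total.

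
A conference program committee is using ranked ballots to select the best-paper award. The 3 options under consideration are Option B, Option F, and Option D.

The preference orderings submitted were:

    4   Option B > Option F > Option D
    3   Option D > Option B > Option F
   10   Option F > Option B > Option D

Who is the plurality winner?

First-place vote totals:
  Option B: 4
  Option F: 10
  Option D: 3
Option F has the most first-place votes.

Option F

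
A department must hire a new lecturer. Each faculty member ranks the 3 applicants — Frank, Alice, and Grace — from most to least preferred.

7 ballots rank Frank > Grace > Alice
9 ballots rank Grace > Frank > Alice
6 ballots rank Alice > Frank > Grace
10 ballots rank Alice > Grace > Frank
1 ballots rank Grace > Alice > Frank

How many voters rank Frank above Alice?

16

Ballots ranking Frank above Alice: 7+9 = 16.
Ballots ranking Alice above Frank: 6+10+1 = 17.
So 16 of 33 voters prefer Frank to Alice.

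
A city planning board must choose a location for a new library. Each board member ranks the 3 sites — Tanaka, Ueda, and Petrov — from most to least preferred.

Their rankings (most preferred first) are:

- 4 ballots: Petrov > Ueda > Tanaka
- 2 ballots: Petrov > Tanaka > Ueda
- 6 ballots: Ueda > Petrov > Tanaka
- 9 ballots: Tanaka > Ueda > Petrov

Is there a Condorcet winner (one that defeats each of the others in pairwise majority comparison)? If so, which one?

Head-to-head results (21 voters total):
Tanaka vs Ueda: Tanaka wins 11–10.
Tanaka vs Petrov: Petrov wins 12–9.
Ueda vs Petrov: Ueda wins 15–6.
No candidate beats all others: Tanaka beats Ueda beats Petrov beats Tanaka, a majority cycle.

No Condorcet winner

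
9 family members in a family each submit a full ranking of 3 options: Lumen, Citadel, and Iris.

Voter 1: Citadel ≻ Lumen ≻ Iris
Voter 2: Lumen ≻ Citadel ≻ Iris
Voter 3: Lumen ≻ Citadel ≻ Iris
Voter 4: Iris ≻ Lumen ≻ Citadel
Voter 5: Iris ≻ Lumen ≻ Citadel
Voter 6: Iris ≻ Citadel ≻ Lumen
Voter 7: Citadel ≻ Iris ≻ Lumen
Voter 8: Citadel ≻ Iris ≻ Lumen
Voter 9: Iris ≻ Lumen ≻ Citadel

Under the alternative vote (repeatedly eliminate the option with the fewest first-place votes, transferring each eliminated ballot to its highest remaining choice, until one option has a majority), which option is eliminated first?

Round 1: Iris 4, Citadel 3, Lumen 2. Lumen has the fewest and is eliminated.
Round 2: Citadel 5, Iris 4. Citadel has a majority.

Lumen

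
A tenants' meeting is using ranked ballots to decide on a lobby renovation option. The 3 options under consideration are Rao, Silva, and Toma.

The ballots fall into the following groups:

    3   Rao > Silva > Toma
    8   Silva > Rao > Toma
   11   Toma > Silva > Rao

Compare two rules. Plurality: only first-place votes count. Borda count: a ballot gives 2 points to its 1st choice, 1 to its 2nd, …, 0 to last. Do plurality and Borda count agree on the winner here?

No

Plurality first-place counts: Rao 3, Silva 8, Toma 11 → Toma.
Borda totals: Rao 14, Silva 30, Toma 22 → Silva.
The two rules disagree: plurality picks Toma, Borda picks Silva.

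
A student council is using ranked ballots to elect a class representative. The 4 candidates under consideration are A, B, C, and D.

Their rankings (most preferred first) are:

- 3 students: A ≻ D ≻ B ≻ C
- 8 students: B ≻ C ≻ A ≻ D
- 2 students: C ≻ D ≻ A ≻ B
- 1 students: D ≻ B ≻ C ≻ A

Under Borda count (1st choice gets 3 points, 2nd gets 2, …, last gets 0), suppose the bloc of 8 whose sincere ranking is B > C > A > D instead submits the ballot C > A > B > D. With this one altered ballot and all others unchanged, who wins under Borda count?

C

Borda totals with the altered ballot: A 27, B 13, C 31, D 13.
The switch changes the winner from B to C.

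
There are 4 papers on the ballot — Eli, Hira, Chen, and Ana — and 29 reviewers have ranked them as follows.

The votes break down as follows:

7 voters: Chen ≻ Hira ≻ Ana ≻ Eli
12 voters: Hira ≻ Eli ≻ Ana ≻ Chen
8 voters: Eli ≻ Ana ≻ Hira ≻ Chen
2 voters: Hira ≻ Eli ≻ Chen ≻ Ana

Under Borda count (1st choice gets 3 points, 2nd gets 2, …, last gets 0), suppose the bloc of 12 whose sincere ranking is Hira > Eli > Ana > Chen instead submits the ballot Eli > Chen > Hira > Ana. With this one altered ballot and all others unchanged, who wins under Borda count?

Eli

Borda totals with the altered ballot: Eli 64, Hira 40, Chen 47, Ana 23.
The switch changes the winner from Hira to Eli.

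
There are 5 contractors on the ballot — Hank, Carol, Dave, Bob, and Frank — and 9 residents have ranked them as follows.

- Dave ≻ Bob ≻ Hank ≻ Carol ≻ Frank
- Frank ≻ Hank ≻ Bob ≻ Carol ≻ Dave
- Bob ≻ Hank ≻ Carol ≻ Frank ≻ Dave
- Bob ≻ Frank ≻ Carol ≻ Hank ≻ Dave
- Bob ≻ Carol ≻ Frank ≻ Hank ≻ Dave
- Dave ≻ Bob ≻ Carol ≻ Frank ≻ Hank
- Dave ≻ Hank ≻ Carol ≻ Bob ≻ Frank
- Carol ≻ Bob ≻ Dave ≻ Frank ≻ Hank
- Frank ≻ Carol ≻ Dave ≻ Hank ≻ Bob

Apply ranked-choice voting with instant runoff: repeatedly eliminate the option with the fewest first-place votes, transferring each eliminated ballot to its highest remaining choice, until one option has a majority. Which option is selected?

Round 1: Dave 3, Bob 3, Frank 2, Carol 1, Hank 0. Hank has the fewest and is eliminated.
Round 2: Dave 3, Bob 3, Frank 2, Carol 1. Carol has the fewest and is eliminated.
Round 3: Bob 4, Dave 3, Frank 2. Frank has the fewest and is eliminated.
Round 4: Bob 5, Dave 4. Bob has a majority.

Bob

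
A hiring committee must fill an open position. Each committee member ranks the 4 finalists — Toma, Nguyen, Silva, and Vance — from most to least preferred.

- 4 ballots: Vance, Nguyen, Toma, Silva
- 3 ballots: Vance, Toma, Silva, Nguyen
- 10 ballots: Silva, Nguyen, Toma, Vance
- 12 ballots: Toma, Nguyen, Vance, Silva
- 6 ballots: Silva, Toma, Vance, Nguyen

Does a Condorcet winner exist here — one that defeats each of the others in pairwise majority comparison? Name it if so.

Toma

Head-to-head results (35 voters total):
Toma vs Nguyen: Toma wins 21–14.
Toma vs Silva: Toma wins 19–16.
Toma vs Vance: Toma wins 28–7.
Nguyen vs Silva: Silva wins 19–16.
Nguyen vs Vance: Nguyen wins 22–13.
Silva vs Vance: Vance wins 19–16.
Toma beats each rival — Nguyen (21–14), Silva (19–16), Vance (28–7) — so Toma is the Condorcet winner.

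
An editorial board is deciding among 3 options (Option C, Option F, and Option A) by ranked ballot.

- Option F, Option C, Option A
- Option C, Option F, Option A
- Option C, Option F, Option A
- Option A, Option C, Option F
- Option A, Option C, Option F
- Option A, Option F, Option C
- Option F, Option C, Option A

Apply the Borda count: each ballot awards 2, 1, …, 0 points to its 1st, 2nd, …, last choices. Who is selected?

Option C

Borda scores:
  Option C: 1 + 2 + 2 + 1 + 1 + 0 + 1 = 8
  Option F: 2 + 1 + 1 + 0 + 0 + 1 + 2 = 7
  Option A: 0 + 0 + 0 + 2 + 2 + 2 + 0 = 6
Option C has the highest total.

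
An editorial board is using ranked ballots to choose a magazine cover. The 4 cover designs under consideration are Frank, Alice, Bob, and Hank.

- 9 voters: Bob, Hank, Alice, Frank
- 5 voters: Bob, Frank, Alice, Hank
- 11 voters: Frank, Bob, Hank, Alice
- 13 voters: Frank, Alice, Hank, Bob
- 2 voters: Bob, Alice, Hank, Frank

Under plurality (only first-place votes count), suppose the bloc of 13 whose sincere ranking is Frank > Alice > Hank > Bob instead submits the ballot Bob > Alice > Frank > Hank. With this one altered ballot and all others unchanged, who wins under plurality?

First-place totals with the altered ballot: Frank 11, Alice 0, Bob 29, Hank 0.
The switch changes the winner from Frank to Bob.

Bob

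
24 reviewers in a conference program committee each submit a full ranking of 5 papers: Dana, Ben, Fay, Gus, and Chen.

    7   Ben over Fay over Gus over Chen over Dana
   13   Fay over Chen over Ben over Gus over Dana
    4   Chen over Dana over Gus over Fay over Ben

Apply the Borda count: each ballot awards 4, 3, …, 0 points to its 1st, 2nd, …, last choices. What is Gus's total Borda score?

Borda scores:
  Dana: 7·0 + 13·0 + 4·3 = 12
  Ben: 7·4 + 13·2 + 4·0 = 54
  Fay: 7·3 + 13·4 + 4·1 = 77
  Gus: 7·2 + 13·1 + 4·2 = 35
  Chen: 7·1 + 13·3 + 4·4 = 62

35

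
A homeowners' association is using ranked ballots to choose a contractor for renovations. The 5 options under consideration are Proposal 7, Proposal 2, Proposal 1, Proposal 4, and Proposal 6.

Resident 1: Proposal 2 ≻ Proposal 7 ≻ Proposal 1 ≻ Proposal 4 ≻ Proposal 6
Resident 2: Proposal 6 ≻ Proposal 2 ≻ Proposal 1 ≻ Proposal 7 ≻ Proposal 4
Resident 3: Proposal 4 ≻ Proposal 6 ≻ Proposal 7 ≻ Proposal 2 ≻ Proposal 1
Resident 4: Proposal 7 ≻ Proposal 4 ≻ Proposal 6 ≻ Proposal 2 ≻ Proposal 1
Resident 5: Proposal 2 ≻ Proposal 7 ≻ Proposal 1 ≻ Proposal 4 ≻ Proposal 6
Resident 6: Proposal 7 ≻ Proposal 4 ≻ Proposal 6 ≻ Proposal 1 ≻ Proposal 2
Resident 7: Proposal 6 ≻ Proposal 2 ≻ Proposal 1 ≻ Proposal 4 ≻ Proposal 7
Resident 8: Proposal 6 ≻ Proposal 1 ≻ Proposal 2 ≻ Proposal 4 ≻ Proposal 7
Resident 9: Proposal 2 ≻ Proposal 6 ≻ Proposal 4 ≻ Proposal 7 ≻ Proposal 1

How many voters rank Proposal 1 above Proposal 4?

Ballots ranking Proposal 1 above Proposal 4: 5.
Ballots ranking Proposal 4 above Proposal 1: 4.
So 5 of 9 voters prefer Proposal 1 to Proposal 4.

5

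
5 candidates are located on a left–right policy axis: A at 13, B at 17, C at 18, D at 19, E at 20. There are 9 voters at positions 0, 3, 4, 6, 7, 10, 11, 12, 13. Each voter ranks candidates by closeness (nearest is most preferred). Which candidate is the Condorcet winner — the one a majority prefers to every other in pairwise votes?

A

With single-peaked preferences on a line, the Condorcet winner is the candidate closest to the median voter.
The median voter (position 7) is closest to A at 13.
Check: A vs E — voters closer to A: 9 of 9.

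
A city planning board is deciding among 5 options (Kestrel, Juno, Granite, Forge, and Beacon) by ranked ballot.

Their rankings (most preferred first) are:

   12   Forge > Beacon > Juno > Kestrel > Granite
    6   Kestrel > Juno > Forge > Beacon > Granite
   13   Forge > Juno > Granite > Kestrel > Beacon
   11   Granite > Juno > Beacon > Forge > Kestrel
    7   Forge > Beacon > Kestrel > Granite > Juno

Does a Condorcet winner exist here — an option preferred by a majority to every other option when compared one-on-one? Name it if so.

Forge

Head-to-head results (49 voters total):
Kestrel vs Juno: Juno wins 36–13.
Kestrel vs Granite: Kestrel wins 25–24.
Kestrel vs Forge: Forge wins 43–6.
Kestrel vs Beacon: Beacon wins 30–19.
Juno vs Granite: Juno wins 31–18.
Juno vs Forge: Forge wins 32–17.
Juno vs Beacon: Juno wins 30–19.
Granite vs Forge: Forge wins 38–11.
Granite vs Beacon: Beacon wins 25–24.
Forge vs Beacon: Forge wins 38–11.
Forge beats each rival — Kestrel (43–6), Juno (32–17), Granite (38–11), Beacon (38–11) — so Forge is the Condorcet winner.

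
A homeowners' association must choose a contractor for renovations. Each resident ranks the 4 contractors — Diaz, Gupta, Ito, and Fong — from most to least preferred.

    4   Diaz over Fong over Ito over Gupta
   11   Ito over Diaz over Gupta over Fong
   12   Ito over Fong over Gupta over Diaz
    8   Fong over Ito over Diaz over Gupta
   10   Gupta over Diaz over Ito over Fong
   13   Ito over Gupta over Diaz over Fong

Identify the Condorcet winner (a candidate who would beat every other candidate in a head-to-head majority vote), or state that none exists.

Head-to-head results (58 voters total):
Diaz vs Gupta: Gupta wins 35–23.
Diaz vs Ito: Ito wins 44–14.
Diaz vs Fong: Diaz wins 38–20.
Gupta vs Ito: Ito wins 48–10.
Gupta vs Fong: Gupta wins 34–24.
Ito vs Fong: Ito wins 46–12.
Ito beats each rival — Diaz (44–14), Gupta (48–10), Fong (46–12) — so Ito is the Condorcet winner.

Ito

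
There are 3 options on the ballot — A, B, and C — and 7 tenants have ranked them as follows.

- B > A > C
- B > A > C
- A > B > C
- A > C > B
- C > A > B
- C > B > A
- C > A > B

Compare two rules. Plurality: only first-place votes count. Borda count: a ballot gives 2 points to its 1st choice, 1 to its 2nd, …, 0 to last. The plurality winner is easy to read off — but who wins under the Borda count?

Plurality first-place counts: A 2, B 2, C 3 → C.
Borda totals: A 8, B 6, C 7 → A.

A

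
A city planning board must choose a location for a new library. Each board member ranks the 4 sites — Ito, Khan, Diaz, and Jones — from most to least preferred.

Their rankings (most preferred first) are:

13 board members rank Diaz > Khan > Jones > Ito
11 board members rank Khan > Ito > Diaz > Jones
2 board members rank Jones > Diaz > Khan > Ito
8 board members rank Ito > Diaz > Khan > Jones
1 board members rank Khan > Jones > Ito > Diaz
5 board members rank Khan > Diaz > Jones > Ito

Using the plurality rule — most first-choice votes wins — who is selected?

First-place vote totals:
  Ito: 8
  Khan: 17
  Diaz: 13
  Jones: 2
Khan has the most first-place votes.

Khan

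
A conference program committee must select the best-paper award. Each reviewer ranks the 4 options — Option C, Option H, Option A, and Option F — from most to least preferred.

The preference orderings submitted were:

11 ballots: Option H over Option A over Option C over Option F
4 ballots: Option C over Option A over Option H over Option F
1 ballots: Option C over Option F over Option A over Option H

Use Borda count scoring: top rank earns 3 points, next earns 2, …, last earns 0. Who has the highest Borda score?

Borda scores:
  Option C: 11·1 + 4·3 + 3 = 26
  Option H: 11·3 + 4·1 + 0 = 37
  Option A: 11·2 + 4·2 + 1 = 31
  Option F: 11·0 + 4·0 + 2 = 2
Option H has the highest total.

Option H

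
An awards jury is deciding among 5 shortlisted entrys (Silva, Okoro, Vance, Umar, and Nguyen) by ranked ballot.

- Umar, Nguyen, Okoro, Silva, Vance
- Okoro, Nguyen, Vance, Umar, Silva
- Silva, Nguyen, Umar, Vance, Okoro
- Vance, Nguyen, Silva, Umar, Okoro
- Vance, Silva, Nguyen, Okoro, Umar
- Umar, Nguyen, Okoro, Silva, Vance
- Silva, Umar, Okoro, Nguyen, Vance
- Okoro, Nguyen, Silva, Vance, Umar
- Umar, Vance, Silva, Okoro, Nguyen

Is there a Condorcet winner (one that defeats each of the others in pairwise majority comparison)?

Head-to-head results (9 voters total):
Silva vs Okoro: Silva wins 5–4.
Silva vs Vance: Silva wins 5–4.
Silva vs Umar: Silva wins 5–4.
Silva vs Nguyen: Nguyen wins 5–4.
Okoro vs Vance: Okoro wins 5–4.
Okoro vs Umar: Umar wins 6–3.
Okoro vs Nguyen: Nguyen wins 5–4.
Vance vs Umar: Umar wins 5–4.
Vance vs Nguyen: Nguyen wins 6–3.
Umar vs Nguyen: Nguyen wins 5–4.
Nguyen beats each rival — Silva (5–4), Okoro (5–4), Vance (6–3), Umar (5–4) — so Nguyen is the Condorcet winner.

Yes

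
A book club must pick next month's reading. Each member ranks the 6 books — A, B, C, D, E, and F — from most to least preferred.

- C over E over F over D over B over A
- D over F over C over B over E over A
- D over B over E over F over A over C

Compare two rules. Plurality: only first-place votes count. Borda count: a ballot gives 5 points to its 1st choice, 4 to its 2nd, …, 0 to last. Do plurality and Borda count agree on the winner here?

Yes

Plurality first-place counts: A 0, B 0, C 1, D 2, E 0, F 0 → D.
Borda totals: A 1, B 7, C 8, D 12, E 8, F 9 → D.
The two rules agree on D.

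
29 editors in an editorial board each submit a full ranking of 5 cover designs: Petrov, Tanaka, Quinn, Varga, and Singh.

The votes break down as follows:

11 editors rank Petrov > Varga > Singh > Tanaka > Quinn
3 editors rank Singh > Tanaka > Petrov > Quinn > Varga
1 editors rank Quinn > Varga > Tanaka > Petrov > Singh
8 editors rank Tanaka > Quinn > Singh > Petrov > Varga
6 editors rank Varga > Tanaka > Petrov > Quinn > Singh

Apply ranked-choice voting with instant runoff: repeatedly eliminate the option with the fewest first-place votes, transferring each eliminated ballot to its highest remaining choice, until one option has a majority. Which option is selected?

Round 1: Petrov 11, Tanaka 8, Varga 6, Singh 3, Quinn 1. Quinn has the fewest and is eliminated.
Round 2: Petrov 11, Tanaka 8, Varga 7, Singh 3. Singh has the fewest and is eliminated.
Round 3: Petrov 11, Tanaka 11, Varga 7. Varga has the fewest and is eliminated.
Round 4: Tanaka 18, Petrov 11. Tanaka has a majority.

Tanaka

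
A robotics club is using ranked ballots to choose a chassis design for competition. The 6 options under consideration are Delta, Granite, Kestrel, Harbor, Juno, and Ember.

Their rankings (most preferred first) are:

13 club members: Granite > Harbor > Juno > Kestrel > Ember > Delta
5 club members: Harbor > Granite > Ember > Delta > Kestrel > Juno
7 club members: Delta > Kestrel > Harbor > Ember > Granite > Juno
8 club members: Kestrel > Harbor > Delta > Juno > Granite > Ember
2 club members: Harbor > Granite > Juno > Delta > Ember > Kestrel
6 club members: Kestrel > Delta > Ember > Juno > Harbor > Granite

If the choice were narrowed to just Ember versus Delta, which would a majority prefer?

Ballots ranking Ember above Delta: 13+5 = 18.
Ballots ranking Delta above Ember: 7+8+2+6 = 23.
Delta wins the head-to-head, 23–18.

Delta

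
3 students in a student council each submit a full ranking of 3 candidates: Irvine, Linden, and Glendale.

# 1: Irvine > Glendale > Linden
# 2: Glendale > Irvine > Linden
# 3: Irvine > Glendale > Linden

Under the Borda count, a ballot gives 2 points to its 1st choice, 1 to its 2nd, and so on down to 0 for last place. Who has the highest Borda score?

Borda scores:
  Irvine: 2 + 1 + 2 = 5
  Linden: 0 + 0 + 0 = 0
  Glendale: 1 + 2 + 1 = 4
Irvine has the highest total.

Irvine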